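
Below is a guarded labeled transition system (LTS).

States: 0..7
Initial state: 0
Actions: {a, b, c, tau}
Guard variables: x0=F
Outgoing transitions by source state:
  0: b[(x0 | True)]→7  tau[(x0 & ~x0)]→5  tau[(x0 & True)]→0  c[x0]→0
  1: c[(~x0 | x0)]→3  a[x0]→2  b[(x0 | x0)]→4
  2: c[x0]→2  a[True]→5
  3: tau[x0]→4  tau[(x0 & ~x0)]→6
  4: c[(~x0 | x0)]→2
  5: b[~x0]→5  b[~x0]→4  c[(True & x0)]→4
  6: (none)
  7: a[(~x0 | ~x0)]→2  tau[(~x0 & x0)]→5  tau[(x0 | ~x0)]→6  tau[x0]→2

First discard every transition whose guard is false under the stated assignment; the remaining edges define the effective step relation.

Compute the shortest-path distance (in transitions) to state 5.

Answer: 3

Analysis:
Layered search for 5:
  depth 0: {0}
  depth 1: {7}
  depth 2: {2,6}
  depth 3: {5}
5 enters at depth 3; path b·a·a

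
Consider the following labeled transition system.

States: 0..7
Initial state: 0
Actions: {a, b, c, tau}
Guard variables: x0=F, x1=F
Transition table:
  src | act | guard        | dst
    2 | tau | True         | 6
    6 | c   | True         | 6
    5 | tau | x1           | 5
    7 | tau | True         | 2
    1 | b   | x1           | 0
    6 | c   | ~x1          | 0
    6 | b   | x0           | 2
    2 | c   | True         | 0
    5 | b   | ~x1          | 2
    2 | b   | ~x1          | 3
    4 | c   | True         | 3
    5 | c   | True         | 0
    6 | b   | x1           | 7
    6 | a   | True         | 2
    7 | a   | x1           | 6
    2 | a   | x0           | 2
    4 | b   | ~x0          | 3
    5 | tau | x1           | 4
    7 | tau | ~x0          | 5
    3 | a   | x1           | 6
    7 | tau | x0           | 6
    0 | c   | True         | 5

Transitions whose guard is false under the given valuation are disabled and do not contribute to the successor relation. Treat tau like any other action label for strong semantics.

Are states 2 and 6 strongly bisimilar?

Compute ~ classes (split until stable):
  π0 = {{0,1,2,3,4,5,6,7}}
  π1 = {{0},{1,3},{2},{4,5},{6},{7}}
  π2 = {{0},{1,3},{2},{4},{5},{6},{7}}
7 equivalence class(es) (converged in 3)
class of 2: {2}; class of 6: {6}

Answer: NOT BISIMILAR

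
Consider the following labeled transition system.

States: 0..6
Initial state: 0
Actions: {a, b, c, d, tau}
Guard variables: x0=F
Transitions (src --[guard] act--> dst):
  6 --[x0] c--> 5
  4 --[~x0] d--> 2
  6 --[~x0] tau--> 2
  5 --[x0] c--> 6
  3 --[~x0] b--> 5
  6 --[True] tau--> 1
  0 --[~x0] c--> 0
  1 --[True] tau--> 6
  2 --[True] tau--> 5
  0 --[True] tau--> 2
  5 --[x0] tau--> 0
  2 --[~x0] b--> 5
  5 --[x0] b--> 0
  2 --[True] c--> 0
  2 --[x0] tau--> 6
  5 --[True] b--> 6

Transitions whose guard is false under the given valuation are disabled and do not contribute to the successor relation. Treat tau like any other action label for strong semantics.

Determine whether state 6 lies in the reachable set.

Answer: REACHABLE

Analysis:
11 transition(s) survive guard evaluation.
depth 0: {0}
depth 1: {2}  now seen {0,2}
depth 2: {5}  now seen {0,2,5}
depth 3: {6}  now seen {0,2,5,6}
depth 4: {1}  now seen {0,1,2,5,6}
R = {0,1,2,5,6}
trace reaching 6: tau·tau·b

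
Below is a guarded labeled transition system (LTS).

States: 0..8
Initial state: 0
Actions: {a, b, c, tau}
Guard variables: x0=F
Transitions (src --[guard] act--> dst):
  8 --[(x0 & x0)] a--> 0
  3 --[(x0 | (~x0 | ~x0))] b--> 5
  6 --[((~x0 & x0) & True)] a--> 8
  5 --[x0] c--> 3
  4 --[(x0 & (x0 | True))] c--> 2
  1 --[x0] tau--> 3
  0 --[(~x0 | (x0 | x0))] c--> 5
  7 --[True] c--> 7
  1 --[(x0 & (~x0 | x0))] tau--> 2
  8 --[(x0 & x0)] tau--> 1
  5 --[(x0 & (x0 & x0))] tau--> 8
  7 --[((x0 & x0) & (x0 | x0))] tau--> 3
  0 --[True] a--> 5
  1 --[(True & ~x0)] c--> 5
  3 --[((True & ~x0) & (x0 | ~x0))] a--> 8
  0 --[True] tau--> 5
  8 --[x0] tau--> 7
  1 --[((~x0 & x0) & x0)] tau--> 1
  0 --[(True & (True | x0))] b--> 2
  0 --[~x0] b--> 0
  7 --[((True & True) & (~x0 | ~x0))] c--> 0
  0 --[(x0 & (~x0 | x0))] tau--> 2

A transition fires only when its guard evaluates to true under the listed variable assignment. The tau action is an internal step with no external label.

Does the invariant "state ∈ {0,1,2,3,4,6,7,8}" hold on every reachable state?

Safe = {0,1,2,3,4,6,7,8}
R = {0,2,5}
  0: ok
  2: ok
  5: ✗ unsafe
counterexample path to 5: c

Answer: INVARIANT VIOLATED at state 5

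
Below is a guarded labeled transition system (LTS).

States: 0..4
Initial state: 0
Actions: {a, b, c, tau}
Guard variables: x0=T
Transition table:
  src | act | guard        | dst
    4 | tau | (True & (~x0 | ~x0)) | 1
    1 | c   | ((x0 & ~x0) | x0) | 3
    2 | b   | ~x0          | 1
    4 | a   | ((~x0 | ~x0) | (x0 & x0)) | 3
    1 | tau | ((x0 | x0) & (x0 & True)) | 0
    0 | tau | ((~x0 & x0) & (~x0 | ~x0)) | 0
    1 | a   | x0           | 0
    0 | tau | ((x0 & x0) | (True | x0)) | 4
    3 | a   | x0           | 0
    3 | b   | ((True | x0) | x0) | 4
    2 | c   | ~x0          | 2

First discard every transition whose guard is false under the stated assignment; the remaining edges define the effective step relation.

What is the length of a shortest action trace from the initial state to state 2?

Layered search for 2:
  Layer 0: {0}
  Layer 1: {4}
  Layer 2: {3}
2 never appears.

Answer: UNREACHABLE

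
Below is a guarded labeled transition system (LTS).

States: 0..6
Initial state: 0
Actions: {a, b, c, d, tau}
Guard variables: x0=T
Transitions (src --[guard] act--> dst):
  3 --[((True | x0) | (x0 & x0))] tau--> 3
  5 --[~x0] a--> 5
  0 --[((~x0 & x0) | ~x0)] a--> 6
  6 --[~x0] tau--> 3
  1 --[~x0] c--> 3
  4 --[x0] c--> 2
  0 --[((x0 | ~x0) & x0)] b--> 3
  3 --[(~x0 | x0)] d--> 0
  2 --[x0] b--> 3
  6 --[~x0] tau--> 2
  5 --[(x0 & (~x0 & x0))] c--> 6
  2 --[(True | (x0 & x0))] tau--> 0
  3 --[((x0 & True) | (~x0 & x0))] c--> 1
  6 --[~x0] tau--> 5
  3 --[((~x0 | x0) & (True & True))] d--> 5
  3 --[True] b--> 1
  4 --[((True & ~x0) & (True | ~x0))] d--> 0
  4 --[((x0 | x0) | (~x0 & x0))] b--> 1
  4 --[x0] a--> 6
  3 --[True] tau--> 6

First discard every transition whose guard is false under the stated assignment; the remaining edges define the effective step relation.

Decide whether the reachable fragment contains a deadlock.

R = {0,1,3,5,6}
  0: b→3  [1 out]
  1: ∅  [STUCK]
  3: b→1  c→1  d→0  d→5  tau→3  tau→6  [6 out]
  5: ∅  [STUCK]
  6: ∅  [STUCK]
trace reaching 1: b·c

Answer: DEADLOCK at state 1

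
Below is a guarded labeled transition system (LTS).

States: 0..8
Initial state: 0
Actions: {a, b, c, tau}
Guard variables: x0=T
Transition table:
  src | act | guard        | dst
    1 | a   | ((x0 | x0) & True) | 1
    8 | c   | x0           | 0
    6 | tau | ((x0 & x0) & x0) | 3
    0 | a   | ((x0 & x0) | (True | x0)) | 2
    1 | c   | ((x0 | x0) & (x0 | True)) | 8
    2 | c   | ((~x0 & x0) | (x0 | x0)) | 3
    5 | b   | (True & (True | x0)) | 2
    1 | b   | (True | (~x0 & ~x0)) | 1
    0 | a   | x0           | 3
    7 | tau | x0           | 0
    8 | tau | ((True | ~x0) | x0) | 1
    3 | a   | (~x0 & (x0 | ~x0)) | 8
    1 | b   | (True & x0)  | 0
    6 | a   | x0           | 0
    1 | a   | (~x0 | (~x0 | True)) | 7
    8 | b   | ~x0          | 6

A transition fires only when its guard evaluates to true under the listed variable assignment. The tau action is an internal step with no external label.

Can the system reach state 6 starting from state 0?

After dropping false guards: 14 live edges.
depth 0: {0}
depth 1: {2,3}  now seen {0,2,3}
R = {0,2,3}

Answer: UNREACHABLE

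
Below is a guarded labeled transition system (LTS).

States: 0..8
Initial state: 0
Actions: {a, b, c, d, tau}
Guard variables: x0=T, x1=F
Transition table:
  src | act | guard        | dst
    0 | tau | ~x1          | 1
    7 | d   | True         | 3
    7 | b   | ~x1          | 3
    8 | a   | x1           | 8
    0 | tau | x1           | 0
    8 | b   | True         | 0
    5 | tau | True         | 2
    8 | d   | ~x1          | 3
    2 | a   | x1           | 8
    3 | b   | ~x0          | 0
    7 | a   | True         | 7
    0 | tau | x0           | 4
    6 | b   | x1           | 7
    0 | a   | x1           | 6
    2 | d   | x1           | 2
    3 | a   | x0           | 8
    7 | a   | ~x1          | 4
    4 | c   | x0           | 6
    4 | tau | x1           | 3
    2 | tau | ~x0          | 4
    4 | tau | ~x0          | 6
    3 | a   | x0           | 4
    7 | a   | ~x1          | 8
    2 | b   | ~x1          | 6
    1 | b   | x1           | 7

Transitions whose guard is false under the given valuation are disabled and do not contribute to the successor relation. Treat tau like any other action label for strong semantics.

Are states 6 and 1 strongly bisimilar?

Compute ~ classes (split until stable):
  round 0: {{0,1,2,3,4,5,6,7,8}}
  round 1: {{0,5},{1,6},{2},{3},{4},{7},{8}}
  round 2: {{0},{1,6},{2},{3},{4},{5},{7},{8}}
8 equivalence class(es) (converged in 3)
[6]={1,6}  [1]={1,6}

Answer: BISIMILAR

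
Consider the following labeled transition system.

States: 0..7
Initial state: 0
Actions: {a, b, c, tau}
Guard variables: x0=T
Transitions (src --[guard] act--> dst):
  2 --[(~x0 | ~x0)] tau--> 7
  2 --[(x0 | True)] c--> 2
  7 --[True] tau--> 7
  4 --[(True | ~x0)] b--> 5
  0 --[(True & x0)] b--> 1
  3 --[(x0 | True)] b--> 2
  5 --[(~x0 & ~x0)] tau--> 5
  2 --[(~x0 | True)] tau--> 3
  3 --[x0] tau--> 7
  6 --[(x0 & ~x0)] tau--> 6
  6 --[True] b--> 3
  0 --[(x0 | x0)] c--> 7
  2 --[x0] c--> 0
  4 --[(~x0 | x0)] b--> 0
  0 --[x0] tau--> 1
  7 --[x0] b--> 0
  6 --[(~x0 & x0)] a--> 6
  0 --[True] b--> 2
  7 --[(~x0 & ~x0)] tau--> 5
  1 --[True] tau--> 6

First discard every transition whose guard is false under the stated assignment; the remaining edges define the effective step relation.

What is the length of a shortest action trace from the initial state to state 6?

Layered search for 6:
  Layer 0: {0}
  Layer 1: {1,2,7}
  Layer 2: {3,6}
depth(6)=2, e.g. b·tau

Answer: 2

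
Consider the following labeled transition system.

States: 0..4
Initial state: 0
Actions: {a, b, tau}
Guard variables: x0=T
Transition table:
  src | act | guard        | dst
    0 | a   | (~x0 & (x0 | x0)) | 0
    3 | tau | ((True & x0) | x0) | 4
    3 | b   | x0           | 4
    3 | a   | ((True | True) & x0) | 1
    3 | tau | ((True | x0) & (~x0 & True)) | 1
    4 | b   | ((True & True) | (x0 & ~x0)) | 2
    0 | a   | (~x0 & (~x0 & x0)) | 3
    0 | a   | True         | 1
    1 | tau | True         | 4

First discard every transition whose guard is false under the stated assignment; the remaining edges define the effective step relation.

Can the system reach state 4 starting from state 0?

After dropping false guards: 6 live edges.
Layer 0: {0}
Layer 1: {1}  now seen {0,1}
Layer 2: {4}  now seen {0,1,4}
Layer 3: {2}  now seen {0,1,2,4}
Reachable = {0,1,2,4}
Path to 4: a·tau

Answer: REACHABLE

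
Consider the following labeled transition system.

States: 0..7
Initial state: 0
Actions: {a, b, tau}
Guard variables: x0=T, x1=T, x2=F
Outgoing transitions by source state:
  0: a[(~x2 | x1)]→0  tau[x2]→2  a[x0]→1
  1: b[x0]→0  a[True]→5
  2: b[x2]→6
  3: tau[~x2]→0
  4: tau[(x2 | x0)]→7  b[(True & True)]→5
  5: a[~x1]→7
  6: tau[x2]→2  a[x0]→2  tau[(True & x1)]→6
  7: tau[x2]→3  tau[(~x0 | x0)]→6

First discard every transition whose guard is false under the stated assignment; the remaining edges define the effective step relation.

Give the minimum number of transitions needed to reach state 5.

Answer: 2

Working:
Breadth-first toward 5:
  depth 0: {0}
  depth 1: {1}
  depth 2: {5}
5 enters at depth 2; path a·a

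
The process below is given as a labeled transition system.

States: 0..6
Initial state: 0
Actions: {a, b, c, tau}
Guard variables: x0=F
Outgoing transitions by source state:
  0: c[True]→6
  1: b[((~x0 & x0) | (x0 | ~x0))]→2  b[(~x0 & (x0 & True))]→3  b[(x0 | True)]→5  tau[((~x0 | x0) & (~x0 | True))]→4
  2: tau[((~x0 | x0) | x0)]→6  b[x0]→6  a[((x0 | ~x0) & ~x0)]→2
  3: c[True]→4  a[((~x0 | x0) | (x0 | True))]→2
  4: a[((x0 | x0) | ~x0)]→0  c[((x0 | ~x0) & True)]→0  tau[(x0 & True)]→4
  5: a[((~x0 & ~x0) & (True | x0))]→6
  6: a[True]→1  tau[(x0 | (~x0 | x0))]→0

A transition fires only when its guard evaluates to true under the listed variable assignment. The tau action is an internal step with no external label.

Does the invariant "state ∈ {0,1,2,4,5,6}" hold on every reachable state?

Answer: INVARIANT HOLDS

Analysis:
Inv-set: {0,1,2,4,5,6}
Reachable = {0,1,2,4,5,6}
  0: safe
  1: safe
  2: safe
  4: safe
  5: safe
  6: safe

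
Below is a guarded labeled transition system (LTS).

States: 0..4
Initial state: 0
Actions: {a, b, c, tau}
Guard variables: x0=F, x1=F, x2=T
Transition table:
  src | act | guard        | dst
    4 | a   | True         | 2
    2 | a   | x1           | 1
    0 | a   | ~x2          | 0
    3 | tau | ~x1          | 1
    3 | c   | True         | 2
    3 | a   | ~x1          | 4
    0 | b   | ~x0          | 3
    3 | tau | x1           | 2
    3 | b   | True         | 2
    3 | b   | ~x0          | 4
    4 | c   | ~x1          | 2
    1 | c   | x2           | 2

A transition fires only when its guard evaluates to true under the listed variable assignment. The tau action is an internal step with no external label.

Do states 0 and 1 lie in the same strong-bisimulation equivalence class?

Refine partition for ~:
  round 0: {{0,1,2,3,4}}
  round 1: {{0},{1},{2},{3},{4}}
5 equivalence class(es) (converged in 2)
0∈{0}, 1∈{1}

Answer: NOT BISIMILAR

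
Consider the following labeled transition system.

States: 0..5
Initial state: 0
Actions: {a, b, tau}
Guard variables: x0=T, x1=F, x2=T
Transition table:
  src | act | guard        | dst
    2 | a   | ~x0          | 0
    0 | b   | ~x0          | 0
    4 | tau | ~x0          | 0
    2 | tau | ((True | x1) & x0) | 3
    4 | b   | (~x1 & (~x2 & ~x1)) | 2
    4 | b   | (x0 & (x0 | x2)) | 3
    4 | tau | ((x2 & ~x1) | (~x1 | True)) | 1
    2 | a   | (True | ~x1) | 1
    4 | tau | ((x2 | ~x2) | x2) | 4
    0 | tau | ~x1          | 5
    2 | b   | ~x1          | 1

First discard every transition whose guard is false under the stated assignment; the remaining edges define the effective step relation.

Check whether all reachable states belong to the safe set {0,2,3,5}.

Answer: INVARIANT HOLDS

Trace:
Allowed set {0,2,3,5}
R = {0,5}
  0: ok
  5: ok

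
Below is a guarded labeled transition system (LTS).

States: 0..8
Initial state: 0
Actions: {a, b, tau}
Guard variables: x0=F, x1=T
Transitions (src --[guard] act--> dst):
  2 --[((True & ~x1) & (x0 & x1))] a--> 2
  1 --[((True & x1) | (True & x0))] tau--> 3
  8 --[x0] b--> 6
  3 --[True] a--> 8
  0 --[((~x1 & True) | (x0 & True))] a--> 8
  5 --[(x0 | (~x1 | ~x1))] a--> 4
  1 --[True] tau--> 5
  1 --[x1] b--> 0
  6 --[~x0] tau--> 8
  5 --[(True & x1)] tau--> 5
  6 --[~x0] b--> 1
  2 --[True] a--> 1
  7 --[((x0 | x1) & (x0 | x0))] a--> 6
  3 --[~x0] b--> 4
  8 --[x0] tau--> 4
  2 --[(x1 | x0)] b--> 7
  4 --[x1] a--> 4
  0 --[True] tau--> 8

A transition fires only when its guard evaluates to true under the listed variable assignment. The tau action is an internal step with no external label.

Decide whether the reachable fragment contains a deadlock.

R = {0,8}
  0: tau→8  [1 out]
  8: ∅  [no exit]
Path to 8: tau

Answer: DEADLOCK at state 8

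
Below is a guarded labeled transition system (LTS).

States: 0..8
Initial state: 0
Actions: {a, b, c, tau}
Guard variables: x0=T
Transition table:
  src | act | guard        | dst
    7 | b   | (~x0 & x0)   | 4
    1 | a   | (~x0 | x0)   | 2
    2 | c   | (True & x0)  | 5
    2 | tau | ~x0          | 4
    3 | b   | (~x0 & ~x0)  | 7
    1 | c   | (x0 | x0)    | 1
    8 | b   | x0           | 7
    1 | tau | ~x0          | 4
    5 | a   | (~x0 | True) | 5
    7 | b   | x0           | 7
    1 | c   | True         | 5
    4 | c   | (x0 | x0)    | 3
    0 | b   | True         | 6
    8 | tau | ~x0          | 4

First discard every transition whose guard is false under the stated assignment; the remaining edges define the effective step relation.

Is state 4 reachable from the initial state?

Answer: UNREACHABLE

Working:
Guard filter leaves 9 enabled edge(s).
Layer 0: {0}
Layer 1: {6}  cumulative {0,6}
R = {0,6}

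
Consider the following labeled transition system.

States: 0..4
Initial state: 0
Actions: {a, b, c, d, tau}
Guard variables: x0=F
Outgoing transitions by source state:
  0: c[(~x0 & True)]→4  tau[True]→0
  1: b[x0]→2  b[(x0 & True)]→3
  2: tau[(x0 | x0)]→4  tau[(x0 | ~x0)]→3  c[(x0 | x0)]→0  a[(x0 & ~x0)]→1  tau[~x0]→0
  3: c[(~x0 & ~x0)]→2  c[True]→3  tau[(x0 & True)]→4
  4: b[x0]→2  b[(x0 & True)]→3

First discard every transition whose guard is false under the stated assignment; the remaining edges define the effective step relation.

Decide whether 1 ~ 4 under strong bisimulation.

Answer: BISIMILAR

Working:
Bisimulation quotient by refinement:
  P[0] = {{0,1,2,3,4}}
  P[1] = {{0},{1,4},{2},{3}}
Fixed point at round 2; 4 class(es).
1∈{1,4}, 4∈{1,4}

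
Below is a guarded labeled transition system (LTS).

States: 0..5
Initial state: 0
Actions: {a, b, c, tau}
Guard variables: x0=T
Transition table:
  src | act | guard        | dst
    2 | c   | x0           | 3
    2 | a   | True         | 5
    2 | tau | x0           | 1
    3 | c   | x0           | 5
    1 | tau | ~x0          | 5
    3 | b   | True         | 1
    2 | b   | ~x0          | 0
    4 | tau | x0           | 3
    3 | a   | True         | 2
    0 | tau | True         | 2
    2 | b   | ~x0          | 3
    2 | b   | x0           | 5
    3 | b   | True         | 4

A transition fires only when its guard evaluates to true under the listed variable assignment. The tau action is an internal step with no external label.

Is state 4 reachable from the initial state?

Answer: REACHABLE

Analysis:
Guard filter leaves 10 enabled edge(s).
L0 = {0}
L1 = {2}  cumulative {0,2}
L2 = {1,3,5}  cumulative {0,1,2,3,5}
L3 = {4}  cumulative {0,1,2,3,4,5}
Reachable = {0,1,2,3,4,5}
Path to 4: tau·c·b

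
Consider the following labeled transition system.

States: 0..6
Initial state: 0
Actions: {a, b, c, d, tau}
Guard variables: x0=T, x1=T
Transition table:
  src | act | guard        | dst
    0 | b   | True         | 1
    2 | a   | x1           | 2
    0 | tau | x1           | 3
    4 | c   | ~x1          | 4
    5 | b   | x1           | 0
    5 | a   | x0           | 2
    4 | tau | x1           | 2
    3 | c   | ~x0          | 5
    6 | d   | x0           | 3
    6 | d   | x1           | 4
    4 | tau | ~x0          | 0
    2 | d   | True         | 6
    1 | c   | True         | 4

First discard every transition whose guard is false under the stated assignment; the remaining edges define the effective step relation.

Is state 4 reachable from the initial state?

Answer: REACHABLE

Analysis:
After dropping false guards: 10 live edges.
L0 = {0}
L1 = {1,3}  cumulative {0,1,3}
L2 = {4}  cumulative {0,1,3,4}
L3 = {2}  cumulative {0,1,2,3,4}
L4 = {6}  cumulative {0,1,2,3,4,6}
Reachable = {0,1,2,3,4,6}
Path to 4: b·c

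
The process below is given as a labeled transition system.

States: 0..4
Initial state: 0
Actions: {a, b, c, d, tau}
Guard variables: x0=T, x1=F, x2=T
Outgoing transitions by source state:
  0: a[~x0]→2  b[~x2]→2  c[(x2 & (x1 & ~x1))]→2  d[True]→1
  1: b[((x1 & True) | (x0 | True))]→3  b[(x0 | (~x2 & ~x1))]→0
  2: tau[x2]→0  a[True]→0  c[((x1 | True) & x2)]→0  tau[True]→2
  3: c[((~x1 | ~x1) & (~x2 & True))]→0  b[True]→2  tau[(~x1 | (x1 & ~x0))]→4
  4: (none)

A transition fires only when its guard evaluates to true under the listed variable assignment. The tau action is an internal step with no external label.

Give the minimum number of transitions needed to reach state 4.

Breadth-first toward 4:
  L0 = {0}
  L1 = {1}
  L2 = {3}
  L3 = {2,4}
first hit 4 at d=3 via d·b·tau

Answer: 3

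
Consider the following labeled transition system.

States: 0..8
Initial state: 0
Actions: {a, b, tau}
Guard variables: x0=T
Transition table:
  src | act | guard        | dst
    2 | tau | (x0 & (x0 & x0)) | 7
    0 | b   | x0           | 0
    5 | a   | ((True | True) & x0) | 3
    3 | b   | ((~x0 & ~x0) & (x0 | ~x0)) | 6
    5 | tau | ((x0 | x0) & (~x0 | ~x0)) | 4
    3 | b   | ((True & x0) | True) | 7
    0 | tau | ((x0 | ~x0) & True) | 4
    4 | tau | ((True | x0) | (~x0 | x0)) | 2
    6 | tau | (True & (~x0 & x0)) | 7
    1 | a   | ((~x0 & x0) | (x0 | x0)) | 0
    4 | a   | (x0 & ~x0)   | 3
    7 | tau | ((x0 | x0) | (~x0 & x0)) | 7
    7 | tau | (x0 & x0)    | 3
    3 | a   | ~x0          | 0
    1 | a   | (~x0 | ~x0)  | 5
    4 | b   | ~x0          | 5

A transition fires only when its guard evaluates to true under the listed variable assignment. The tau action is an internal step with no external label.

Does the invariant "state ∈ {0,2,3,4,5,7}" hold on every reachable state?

Answer: INVARIANT HOLDS

Working:
Allowed set {0,2,3,4,5,7}
Reach set: {0,2,3,4,7}
  0: ok
  2: ok
  3: ok
  4: ok
  7: ok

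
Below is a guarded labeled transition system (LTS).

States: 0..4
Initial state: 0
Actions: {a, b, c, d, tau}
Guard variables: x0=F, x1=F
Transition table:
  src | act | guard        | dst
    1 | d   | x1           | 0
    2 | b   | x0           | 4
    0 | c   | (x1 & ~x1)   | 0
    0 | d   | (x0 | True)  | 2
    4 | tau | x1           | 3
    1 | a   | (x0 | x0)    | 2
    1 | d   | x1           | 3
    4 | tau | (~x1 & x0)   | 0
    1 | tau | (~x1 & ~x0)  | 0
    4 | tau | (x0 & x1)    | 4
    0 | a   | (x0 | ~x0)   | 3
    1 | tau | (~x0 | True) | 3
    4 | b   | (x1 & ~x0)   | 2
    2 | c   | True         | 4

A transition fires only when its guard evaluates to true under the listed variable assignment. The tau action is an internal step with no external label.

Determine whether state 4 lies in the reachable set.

Answer: REACHABLE

Trace:
After dropping false guards: 5 live edges.
depth 0: {0}
depth 1: {2,3}  total {0,2,3}
depth 2: {4}  total {0,2,3,4}
Reachable = {0,2,3,4}
witness 4: d·c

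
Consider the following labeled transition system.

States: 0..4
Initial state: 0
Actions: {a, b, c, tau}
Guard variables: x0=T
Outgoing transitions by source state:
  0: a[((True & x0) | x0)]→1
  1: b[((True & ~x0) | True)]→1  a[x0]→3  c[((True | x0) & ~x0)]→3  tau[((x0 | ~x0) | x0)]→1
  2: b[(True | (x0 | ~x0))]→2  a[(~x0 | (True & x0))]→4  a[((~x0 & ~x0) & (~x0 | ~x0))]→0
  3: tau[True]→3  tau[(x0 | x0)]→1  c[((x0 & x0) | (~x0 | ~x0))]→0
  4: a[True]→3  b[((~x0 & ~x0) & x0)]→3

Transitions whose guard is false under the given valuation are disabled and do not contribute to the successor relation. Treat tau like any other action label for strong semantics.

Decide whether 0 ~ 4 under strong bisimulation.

Answer: NOT BISIMILAR

Working:
Refine partition for ~:
  P[0] = {{0,1,2,3,4}}
  P[1] = {{0,4},{1},{2},{3}}
  P[2] = {{0},{1},{2},{3},{4}}
Fixed point at round 3; 5 class(es).
[0]={0}  [4]={4}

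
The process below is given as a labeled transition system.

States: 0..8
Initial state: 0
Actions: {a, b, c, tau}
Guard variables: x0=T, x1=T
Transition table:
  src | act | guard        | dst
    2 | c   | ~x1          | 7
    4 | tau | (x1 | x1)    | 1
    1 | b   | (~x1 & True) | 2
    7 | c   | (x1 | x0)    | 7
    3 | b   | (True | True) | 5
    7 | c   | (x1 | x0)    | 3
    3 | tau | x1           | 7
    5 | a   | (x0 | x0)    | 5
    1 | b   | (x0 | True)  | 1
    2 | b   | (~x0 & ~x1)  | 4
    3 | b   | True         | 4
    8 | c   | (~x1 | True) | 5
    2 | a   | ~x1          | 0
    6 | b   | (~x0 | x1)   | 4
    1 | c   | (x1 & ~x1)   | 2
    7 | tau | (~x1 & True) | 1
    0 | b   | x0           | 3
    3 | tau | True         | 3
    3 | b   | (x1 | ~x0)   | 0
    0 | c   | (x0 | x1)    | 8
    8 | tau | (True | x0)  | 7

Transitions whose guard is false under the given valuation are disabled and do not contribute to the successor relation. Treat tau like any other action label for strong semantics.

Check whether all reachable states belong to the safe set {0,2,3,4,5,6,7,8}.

Answer: INVARIANT VIOLATED at state 1

Trace:
Inv-set: {0,2,3,4,5,6,7,8}
Reach set: {0,1,3,4,5,7,8}
  0: ✓
  1: VIOLATES
  3: ✓
  4: ✓
  5: ✓
  7: ✓
  8: ✓
counterexample path to 1: b·b·tau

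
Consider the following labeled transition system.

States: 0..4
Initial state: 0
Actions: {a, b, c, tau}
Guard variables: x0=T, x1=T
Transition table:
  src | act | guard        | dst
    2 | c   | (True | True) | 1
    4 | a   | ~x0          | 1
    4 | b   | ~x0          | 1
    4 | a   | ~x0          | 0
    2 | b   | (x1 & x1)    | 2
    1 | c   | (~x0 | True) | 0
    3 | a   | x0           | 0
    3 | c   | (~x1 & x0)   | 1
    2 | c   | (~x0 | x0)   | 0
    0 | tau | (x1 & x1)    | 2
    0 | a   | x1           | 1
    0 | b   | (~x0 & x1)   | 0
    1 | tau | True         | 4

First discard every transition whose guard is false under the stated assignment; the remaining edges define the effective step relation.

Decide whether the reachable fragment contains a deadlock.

Answer: DEADLOCK at state 4

Working:
Reach set: {0,1,2,4}
  0: a→1  tau→2  [2 out]
  1: c→0  tau→4  [2 out]
  2: b→2  c→0  c→1  [3 out]
  4: ∅  [no exit]
Path to 4: a·tau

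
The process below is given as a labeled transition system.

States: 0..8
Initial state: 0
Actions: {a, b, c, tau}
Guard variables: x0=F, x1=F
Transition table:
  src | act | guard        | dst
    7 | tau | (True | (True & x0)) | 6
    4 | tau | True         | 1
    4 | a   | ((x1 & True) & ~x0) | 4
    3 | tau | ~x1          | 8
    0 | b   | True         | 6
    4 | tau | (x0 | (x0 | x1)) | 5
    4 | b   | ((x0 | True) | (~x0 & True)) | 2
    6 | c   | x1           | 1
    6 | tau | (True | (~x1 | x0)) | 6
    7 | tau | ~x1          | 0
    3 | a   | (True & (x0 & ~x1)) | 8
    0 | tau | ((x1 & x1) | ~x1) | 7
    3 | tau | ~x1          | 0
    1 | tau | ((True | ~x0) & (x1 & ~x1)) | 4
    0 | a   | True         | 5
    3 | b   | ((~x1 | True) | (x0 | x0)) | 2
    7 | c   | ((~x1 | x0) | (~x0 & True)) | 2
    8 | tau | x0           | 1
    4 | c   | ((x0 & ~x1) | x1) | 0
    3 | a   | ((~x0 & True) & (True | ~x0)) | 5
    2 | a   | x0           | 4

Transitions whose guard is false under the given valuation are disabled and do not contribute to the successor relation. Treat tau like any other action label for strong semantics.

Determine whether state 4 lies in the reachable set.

Answer: UNREACHABLE

Working:
13 transition(s) survive guard evaluation.
L0 = {0}
L1 = {5,6,7}  now seen {0,5,6,7}
L2 = {2}  now seen {0,2,5,6,7}
Reachable = {0,2,5,6,7}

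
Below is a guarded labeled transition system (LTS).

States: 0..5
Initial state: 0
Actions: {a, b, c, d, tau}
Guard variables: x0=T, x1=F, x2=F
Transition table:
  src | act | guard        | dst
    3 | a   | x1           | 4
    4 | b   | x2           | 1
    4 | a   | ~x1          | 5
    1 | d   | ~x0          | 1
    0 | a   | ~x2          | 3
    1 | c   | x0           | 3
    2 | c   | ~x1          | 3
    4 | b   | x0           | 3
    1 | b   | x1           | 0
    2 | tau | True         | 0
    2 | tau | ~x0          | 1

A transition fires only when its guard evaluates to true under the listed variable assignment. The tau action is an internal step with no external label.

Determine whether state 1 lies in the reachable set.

After dropping false guards: 6 live edges.
Layer 0: {0}
Layer 1: {3}  total {0,3}
Reachable = {0,3}

Answer: UNREACHABLE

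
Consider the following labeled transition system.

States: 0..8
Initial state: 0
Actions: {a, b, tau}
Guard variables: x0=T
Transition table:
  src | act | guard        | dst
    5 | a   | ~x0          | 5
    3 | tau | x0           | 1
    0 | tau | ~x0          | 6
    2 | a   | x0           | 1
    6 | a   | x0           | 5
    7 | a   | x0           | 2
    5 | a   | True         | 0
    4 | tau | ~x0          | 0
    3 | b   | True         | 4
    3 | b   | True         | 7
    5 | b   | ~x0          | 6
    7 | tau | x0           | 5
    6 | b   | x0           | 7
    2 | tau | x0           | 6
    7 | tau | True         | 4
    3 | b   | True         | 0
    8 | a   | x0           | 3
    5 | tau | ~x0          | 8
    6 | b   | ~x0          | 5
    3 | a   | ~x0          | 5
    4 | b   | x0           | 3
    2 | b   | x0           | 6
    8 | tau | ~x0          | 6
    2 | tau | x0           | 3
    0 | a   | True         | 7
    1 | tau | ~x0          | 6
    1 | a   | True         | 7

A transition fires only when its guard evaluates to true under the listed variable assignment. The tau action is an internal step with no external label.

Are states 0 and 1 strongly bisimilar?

Compute ~ classes (split until stable):
  P[0] = {{0,1,2,3,4,5,6,7,8}}
  P[1] = {{0,1,5,8},{2},{3},{4},{6},{7}}
  P[2] = {{0,1},{2},{3},{4},{5},{6},{7},{8}}
stable after 3 split(s): 8 block(s)
0∈{0,1}, 1∈{0,1}

Answer: BISIMILAR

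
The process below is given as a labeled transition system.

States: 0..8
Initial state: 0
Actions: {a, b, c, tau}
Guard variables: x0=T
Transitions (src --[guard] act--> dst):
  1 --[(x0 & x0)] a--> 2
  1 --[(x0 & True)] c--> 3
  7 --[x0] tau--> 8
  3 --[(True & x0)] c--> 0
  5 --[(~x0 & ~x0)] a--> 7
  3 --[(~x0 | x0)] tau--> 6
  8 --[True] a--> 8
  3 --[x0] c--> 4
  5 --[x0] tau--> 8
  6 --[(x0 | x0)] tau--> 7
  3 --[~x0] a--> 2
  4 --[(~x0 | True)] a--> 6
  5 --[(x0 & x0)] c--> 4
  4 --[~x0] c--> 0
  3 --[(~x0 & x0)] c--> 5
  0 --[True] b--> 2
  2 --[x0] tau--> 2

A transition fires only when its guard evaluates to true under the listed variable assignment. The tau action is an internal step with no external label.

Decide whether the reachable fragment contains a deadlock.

Answer: DEADLOCK-FREE

Working:
R = {0,2}
  0: b→2  [1 exit(s)]
  2: tau→2  [1 exit(s)]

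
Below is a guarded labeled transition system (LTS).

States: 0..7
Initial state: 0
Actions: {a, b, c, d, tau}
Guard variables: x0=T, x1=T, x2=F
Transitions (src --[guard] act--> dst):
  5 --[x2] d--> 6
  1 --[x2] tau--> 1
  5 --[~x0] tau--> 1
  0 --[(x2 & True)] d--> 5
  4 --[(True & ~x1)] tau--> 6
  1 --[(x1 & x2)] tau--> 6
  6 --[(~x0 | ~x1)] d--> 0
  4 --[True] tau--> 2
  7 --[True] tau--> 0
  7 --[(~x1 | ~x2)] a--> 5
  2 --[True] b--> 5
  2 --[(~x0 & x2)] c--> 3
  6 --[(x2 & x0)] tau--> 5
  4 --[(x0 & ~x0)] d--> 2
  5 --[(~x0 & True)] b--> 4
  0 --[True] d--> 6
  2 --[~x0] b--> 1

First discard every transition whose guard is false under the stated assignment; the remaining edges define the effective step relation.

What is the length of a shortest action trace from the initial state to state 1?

Layered search for 1:
  Layer 0: {0}
  Layer 1: {6}
1 never appears.

Answer: UNREACHABLE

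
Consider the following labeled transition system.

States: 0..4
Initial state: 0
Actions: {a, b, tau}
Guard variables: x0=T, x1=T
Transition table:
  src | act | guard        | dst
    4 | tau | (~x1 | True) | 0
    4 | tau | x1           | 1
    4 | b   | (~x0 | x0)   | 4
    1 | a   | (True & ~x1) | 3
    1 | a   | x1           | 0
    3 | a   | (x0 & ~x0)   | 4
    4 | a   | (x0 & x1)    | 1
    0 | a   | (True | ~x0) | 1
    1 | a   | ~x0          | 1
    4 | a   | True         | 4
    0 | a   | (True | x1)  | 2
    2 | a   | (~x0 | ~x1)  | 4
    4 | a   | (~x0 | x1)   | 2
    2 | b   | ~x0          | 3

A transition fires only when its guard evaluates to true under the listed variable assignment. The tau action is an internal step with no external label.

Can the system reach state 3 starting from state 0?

Answer: UNREACHABLE

Trace:
After dropping false guards: 9 live edges.
depth 0: {0}
depth 1: {1,2}  now seen {0,1,2}
Reachable = {0,1,2}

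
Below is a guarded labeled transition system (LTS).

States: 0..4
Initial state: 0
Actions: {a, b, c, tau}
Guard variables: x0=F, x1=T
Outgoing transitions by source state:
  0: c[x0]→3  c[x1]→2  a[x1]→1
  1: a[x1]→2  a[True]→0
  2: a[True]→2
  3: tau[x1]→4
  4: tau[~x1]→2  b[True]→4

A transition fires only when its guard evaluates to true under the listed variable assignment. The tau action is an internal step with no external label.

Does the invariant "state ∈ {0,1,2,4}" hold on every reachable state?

Safe = {0,1,2,4}
Reach set: {0,1,2}
  0: safe
  1: safe
  2: safe

Answer: INVARIANT HOLDS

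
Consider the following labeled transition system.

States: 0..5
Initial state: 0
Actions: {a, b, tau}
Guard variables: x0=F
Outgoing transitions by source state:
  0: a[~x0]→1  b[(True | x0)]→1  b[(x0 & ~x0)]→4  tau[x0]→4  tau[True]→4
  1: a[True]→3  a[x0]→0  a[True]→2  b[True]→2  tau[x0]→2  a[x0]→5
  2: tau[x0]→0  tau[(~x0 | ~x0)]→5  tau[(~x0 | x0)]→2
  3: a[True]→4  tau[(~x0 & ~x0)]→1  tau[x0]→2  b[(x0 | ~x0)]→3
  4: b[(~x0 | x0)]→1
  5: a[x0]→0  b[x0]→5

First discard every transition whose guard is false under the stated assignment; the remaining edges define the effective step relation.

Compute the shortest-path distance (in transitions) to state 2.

Breadth-first toward 2:
  depth 0: {0}
  depth 1: {1,4}
  depth 2: {2,3}
first hit 2 at d=2 via a·a

Answer: 2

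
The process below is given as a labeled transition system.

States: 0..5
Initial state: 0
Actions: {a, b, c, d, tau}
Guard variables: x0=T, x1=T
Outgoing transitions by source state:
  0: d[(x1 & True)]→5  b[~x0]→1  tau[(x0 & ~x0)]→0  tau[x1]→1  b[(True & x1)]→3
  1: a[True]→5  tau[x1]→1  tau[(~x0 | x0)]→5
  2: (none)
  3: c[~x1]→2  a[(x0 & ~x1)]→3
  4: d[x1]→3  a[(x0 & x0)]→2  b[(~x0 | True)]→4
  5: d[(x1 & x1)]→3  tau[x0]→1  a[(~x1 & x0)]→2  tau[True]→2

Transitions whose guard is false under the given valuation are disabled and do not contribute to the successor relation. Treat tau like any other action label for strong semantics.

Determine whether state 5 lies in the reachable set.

Guard filter leaves 12 enabled edge(s).
depth 0: {0}
depth 1: {1,3,5}  cumulative {0,1,3,5}
depth 2: {2}  cumulative {0,1,2,3,5}
Reachable = {0,1,2,3,5}
trace reaching 5: d

Answer: REACHABLE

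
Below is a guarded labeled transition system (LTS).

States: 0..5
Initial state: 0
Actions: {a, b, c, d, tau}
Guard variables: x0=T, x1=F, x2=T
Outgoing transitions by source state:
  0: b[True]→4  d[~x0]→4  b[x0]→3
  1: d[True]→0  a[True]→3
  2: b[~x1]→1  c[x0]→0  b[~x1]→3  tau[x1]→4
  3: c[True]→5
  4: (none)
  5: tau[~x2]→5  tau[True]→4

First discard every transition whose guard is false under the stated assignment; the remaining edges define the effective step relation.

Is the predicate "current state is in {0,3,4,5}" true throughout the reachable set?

Answer: INVARIANT HOLDS

Analysis:
Safe = {0,3,4,5}
Reach set: {0,3,4,5}
  0: ✓
  3: ✓
  4: ✓
  5: ✓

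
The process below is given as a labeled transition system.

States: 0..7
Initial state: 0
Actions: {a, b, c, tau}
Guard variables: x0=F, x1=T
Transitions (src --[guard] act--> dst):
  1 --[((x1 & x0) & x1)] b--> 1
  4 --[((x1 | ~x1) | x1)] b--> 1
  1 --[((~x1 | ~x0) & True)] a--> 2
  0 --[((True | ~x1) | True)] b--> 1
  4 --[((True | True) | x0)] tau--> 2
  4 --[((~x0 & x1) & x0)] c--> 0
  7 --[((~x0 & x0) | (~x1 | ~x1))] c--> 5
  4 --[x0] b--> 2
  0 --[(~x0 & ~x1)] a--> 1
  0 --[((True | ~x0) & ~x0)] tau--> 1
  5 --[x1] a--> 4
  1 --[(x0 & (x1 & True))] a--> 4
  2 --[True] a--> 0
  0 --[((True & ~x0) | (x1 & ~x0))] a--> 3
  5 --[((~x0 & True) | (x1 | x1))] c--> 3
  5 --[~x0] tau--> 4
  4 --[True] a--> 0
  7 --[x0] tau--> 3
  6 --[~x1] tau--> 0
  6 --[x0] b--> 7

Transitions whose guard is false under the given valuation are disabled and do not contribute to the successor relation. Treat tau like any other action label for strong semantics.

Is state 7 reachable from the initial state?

After dropping false guards: 11 live edges.
L0 = {0}
L1 = {1,3}  total {0,1,3}
L2 = {2}  total {0,1,2,3}
R = {0,1,2,3}

Answer: UNREACHABLE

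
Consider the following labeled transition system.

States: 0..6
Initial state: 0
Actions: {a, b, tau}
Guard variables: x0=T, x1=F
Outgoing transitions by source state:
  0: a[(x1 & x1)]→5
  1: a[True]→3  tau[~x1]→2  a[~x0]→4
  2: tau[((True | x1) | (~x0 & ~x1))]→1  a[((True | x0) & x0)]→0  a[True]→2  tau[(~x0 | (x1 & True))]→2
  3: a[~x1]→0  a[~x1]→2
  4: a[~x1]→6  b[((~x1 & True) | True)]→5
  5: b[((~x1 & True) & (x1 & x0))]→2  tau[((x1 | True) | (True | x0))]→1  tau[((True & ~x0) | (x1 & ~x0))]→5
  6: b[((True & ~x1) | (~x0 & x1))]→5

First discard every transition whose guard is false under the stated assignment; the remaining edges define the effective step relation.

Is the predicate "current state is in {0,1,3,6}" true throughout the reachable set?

Inv-set: {0,1,3,6}
R = {0}
  0: ✓

Answer: INVARIANT HOLDS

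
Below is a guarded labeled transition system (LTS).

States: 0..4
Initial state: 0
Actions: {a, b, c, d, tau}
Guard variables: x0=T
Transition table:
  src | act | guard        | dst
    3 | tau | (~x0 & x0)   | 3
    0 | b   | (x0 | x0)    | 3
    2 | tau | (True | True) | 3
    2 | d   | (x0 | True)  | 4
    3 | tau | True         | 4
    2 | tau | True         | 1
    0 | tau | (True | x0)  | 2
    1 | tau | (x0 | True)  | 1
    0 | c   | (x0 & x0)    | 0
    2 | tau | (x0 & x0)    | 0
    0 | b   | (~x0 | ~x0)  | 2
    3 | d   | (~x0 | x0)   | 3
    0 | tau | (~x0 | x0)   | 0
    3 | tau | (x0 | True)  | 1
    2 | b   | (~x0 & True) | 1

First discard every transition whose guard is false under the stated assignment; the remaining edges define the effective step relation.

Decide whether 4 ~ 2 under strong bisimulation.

Answer: NOT BISIMILAR

Trace:
Compute ~ classes (split until stable):
  π0 = {{0,1,2,3,4}}
  π1 = {{0},{1},{2,3},{4}}
  π2 = {{0},{1},{2},{3},{4}}
stable after 3 split(s): 5 block(s)
[4]={4}  [2]={2}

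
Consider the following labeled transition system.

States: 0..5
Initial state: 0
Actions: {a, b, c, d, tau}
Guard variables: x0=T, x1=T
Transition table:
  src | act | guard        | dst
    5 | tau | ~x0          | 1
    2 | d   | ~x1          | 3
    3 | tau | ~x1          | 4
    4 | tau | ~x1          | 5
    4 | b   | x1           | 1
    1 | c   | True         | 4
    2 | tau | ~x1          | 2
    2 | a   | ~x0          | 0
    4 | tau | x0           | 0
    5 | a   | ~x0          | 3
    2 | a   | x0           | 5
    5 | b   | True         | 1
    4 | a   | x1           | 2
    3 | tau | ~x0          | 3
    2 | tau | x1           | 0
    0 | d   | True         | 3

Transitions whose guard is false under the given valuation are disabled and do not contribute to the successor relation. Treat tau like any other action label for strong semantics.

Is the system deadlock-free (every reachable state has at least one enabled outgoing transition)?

Reach set: {0,3}
  0: d→3  [deg 1]
  3: ∅  [STUCK]
Path to 3: d

Answer: DEADLOCK at state 3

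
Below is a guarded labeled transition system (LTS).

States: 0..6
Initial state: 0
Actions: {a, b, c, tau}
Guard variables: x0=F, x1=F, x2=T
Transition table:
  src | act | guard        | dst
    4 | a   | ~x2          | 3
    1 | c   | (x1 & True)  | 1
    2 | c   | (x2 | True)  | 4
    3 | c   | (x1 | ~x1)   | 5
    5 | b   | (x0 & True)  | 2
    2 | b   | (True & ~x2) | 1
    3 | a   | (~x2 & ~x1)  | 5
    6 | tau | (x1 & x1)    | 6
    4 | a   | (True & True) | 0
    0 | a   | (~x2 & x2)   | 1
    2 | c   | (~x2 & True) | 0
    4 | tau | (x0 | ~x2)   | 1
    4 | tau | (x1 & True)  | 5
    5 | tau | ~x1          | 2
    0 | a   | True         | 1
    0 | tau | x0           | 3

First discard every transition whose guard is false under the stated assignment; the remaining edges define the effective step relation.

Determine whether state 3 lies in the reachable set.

Answer: UNREACHABLE

Trace:
Guard filter leaves 5 enabled edge(s).
depth 0: {0}
depth 1: {1}  total {0,1}
Reach set: {0,1}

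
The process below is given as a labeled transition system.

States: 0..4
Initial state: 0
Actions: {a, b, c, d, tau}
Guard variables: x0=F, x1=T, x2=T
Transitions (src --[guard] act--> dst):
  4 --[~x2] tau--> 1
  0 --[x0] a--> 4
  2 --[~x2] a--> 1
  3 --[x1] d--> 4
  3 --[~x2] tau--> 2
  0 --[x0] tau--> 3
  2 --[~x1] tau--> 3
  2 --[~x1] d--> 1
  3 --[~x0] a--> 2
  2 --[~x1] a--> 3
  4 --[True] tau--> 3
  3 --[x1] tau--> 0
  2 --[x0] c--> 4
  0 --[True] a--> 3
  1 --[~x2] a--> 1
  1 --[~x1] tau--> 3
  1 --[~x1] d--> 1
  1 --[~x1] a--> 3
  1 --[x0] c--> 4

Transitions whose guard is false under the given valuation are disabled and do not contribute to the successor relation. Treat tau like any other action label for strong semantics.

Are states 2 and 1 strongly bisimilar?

Answer: BISIMILAR

Working:
Compute ~ classes (split until stable):
  P[0] = {{0,1,2,3,4}}
  P[1] = {{0},{1,2},{3},{4}}
stable after 2 split(s): 4 block(s)
2∈{1,2}, 1∈{1,2}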